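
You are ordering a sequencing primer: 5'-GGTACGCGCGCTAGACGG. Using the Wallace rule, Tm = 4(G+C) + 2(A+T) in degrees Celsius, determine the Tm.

62°C

Base counts: A=3, G=8, T=2, C=5
A+T = 5, G+C = 13
Tm = 2×5 + 4×13 = 62°C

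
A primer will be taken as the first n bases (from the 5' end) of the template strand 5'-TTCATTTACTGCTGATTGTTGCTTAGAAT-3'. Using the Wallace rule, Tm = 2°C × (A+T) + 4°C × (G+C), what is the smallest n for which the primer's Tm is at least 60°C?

n = 22

First 21 bases: TTCATTTACTGCTGATTGTTG → Tm = 56°C (< 60°C)
First 22 bases: TTCATTTACTGCTGATTGTTGC → Tm = 60°C (≥ 60°C)
Since every base adds ≥2°C, Tm only increases with n, so the threshold is first crossed at n = 22.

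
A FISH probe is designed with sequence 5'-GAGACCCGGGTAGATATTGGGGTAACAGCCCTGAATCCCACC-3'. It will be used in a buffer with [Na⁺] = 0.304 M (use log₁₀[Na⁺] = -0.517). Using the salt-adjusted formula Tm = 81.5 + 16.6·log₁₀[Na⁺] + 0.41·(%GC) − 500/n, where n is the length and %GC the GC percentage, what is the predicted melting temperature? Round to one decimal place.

84.4°C

Length n = 42. Base counts: G=12, T=7, C=12, A=11
G+C = 24, so %GC = 24/42 × 100 = 57.143%
Salt term: 16.6 × (-0.517) = -8.582
GC term: 0.41 × 57.143 = 23.429; length term: −500/42 = −11.905
Tm = 81.5 + (-8.582) + 23.429 − 11.905 = 84.442 → 84.4°C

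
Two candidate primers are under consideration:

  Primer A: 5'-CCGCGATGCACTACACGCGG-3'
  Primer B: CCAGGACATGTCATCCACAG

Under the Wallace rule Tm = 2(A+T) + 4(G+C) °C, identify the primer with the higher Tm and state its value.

Primer A: A+T=6, G+C=14 → Tm = 2(6)+4(14) = 68°C
Primer B: A+T=9, G+C=11 → Tm = 2(9)+4(11) = 62°C
68°C vs 62°C → primer A is higher.

Primer A, 68°C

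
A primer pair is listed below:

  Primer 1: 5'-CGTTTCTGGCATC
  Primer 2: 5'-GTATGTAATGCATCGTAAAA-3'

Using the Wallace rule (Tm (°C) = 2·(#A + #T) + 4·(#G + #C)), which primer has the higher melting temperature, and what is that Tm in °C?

Primer 1: A+T=6, G+C=7 → Tm = 2(6)+4(7) = 40°C
Primer 2: A+T=14, G+C=6 → Tm = 2(14)+4(6) = 52°C
40°C vs 52°C → primer 2 is higher.

Primer 2, 52°C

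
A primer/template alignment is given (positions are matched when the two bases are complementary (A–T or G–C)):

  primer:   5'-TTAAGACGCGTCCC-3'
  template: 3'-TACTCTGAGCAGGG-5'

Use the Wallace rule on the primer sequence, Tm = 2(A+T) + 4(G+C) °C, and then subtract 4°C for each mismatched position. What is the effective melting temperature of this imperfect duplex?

32°C

Primer base counts: A=3, T=3, G=3, C=5 → A+T=6, G+C=8
Perfect-match Tm = 2(6) + 4(8) = 12 + 32 = 44°C
Mismatches (positions where the bases are not complementary): 3 (at positions 1, 3, 8)
Effective Tm = 44 − 3×4 = 44 − 12 = 32°C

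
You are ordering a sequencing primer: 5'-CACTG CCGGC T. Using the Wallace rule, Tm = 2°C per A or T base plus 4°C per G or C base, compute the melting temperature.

38°C

Counting bases: T=2, C=5, A=1, G=3
AT pairs contribute 3, GC pairs contribute 8.
Tm = 2×3 + 4×8 = 38°C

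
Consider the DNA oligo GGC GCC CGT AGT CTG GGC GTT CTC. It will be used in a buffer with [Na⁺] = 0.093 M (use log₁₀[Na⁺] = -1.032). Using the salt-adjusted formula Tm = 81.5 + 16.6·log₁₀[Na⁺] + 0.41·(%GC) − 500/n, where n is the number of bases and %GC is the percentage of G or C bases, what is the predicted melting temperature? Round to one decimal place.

Length n = 24. Scanning the sequence gives A=1, C=8, G=9, T=6.
G+C = 17, so %GC = 17/24 × 100 = 70.833%
Salt term: 16.6 × (-1.032) = -17.131
GC term: 0.41 × 70.833 = 29.042; length term: −500/24 = −20.833
Tm = 81.5 + (-17.131) + 29.042 − 20.833 = 72.578 → 72.6°C

72.6°C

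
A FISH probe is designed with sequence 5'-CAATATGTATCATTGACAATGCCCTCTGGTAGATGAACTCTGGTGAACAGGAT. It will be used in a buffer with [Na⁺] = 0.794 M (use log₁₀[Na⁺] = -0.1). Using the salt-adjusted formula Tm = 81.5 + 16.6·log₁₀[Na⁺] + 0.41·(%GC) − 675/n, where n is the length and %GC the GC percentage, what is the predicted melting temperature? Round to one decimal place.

Length n = 53. Base counts: G=12, T=15, C=10, A=16
G+C = 22, so %GC = 22/53 × 100 = 41.509%
Salt term: 16.6 × (-0.1) = -1.66
GC term: 0.41 × 41.509 = 17.019; length term: −675/53 = −12.736
Tm = 81.5 + (-1.66) + 17.019 − 12.736 = 84.123 → 84.1°C

84.1°C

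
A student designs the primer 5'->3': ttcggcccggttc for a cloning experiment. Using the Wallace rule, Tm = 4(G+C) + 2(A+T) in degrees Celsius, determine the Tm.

44°C

Counting bases: T=4, A=0, G=4, C=5
AT pairs contribute 4, GC pairs contribute 9.
Tm = 4·9 + 2·4 = 36 + 8 = 44°C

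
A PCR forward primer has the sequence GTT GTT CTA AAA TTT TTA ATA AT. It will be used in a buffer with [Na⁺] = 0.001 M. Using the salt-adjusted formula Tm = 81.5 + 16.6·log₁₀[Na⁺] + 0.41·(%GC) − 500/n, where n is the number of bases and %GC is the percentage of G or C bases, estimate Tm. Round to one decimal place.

Length n = 23. C=1, A=8, G=2, T=12
G+C = 3, so %GC = 3/23 × 100 = 13.043%
Salt term: 16.6 × (-3) = -49.8
GC term: 0.41 × 13.043 = 5.348; length term: −500/23 = −21.739
Tm = 81.5 + (-49.8) + 5.348 − 21.739 = 15.309 → 15.3°C

15.3°C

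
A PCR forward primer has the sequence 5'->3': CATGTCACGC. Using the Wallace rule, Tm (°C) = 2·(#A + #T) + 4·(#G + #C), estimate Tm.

32°C

Scanning the sequence gives A=2, C=4, G=2, T=2.
AT pairs contribute 4, GC pairs contribute 6.
Tm = 2×4 + 4×6 = 32°C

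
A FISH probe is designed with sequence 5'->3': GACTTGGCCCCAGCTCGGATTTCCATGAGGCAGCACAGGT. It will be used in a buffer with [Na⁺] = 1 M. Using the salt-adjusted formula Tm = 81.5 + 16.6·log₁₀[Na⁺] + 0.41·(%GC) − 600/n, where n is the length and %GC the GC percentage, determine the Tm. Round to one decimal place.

Length n = 40. Base counts: A=8, C=12, T=8, G=12
G+C = 24, so %GC = 24/40 × 100 = 60%
Salt term: 16.6 × (0) = 0
GC term: 0.41 × 60 = 24.6; length term: −600/40 = −15
Tm = 81.5 + (0) + 24.6 − 15 = 91.1 → 91.1°C

91.1°C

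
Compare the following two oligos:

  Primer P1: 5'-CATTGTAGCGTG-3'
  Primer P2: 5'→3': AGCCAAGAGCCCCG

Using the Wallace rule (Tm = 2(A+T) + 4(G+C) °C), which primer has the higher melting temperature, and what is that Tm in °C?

Primer P2, 48°C

Primer P1: A+T=6, G+C=6 → Tm = 2(6)+4(6) = 36°C
Primer P2: A+T=4, G+C=10 → Tm = 2(4)+4(10) = 48°C
36°C vs 48°C → primer P2 is higher.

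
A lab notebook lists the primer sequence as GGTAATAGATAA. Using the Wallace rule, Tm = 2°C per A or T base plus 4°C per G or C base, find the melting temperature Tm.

A=6, T=3, C=0, G=3
A+T = 9, G+C = 3
Tm = 2×9 + 4×3 = 30°C

30°C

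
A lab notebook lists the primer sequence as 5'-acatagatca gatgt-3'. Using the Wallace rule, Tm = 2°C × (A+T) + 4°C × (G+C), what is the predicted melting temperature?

Scanning the sequence gives G=3, T=4, A=6, C=2.
A+T = 10, G+C = 5
Tm = 2×10 + 4×5 = 40°C

40°C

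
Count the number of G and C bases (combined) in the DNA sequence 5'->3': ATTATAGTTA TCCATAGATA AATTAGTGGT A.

Counting bases: G=5, C=2, T=12, A=12
G+C = 5 + 2 = 7

7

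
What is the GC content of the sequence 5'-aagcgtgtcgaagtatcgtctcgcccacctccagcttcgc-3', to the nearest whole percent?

C=15, A=7, G=9, T=9
G+C = 9 + 15 = 24 out of 40 bases
%GC = 24/40 × 100 = 60% ≈ 60%

60%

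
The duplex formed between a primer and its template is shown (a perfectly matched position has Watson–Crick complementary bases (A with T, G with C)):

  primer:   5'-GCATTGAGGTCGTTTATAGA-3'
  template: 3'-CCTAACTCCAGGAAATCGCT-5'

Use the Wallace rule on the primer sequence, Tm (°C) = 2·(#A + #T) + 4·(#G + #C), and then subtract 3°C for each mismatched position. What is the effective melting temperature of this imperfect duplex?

44°C

Primer base counts: A=5, T=7, G=6, C=2 → A+T=12, G+C=8
Perfect-match Tm = 2(12) + 4(8) = 24 + 32 = 56°C
Mismatches (positions where the bases are not complementary): 4 (at positions 2, 12, 17, 18)
Effective Tm = 56 − 4×3 = 56 − 12 = 44°C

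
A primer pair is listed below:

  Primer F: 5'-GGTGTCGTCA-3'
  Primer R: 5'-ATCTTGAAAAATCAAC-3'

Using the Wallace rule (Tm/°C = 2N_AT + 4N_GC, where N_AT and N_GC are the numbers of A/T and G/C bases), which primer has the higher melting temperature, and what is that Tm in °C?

Primer R, 40°C

Primer F: A+T=4, G+C=6 → Tm = 2(4)+4(6) = 32°C
Primer R: A+T=12, G+C=4 → Tm = 2(12)+4(4) = 40°C
32°C vs 40°C → primer R is higher.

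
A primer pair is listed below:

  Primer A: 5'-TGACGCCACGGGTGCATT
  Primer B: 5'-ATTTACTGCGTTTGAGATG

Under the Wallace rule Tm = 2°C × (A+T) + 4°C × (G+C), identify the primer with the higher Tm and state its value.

Primer A: A+T=7, G+C=11 → Tm = 2(7)+4(11) = 58°C
Primer B: A+T=12, G+C=7 → Tm = 2(12)+4(7) = 52°C
58°C vs 52°C → primer A is higher.

Primer A, 58°C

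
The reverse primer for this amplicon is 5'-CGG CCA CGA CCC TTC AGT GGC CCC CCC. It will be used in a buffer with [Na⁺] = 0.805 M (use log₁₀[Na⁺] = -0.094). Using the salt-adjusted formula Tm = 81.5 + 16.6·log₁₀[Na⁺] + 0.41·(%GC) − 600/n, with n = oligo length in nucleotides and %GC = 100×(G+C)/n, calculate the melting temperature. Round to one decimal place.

Length n = 27. Scanning the sequence gives T=3, A=3, C=15, G=6.
G+C = 21, so %GC = 21/27 × 100 = 77.778%
Salt term: 16.6 × (-0.094) = -1.56
GC term: 0.41 × 77.778 = 31.889; length term: −600/27 = −22.222
Tm = 81.5 + (-1.56) + 31.889 − 22.222 = 89.607 → 89.6°C

89.6°C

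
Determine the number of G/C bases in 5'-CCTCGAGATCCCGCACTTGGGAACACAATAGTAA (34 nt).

Counting bases: G=7, A=11, C=10, T=6
G+C = 7 + 10 = 17

17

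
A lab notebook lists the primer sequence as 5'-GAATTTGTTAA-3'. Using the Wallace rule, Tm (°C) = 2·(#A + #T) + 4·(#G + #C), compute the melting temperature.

26°C

A=4, C=0, T=5, G=2
AT pairs contribute 9, GC pairs contribute 2.
Tm = 4·2 + 2·9 = 8 + 18 = 26°C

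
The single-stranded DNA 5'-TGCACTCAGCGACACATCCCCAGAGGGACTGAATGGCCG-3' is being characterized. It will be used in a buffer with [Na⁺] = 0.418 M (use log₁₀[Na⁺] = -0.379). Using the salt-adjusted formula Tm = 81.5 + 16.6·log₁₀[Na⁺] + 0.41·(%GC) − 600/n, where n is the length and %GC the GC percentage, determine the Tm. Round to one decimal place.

Length n = 39. Counting bases: C=13, G=11, A=10, T=5
G+C = 24, so %GC = 24/39 × 100 = 61.538%
Salt term: 16.6 × (-0.379) = -6.291
GC term: 0.41 × 61.538 = 25.231; length term: −600/39 = −15.385
Tm = 81.5 + (-6.291) + 25.231 − 15.385 = 85.055 → 85.1°C

85.1°C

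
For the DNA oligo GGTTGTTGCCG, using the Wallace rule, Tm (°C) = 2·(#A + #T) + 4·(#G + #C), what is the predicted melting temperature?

36°C

Scanning the sequence gives G=5, T=4, C=2, A=0.
So N_AT = 4 and N_GC = 7.
Tm = 4·7 + 2·4 = 28 + 8 = 36°C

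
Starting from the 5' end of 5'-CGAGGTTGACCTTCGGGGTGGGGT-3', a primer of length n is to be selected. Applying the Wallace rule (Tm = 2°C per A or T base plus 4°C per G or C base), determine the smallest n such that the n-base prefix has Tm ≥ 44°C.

n = 14

First 13 bases: CGAGGTTGACCTT → Tm = 40°C (< 44°C)
First 14 bases: CGAGGTTGACCTTC → Tm = 44°C (≥ 44°C)
Since every base adds ≥2°C, Tm only increases with n, so the threshold is first crossed at n = 14.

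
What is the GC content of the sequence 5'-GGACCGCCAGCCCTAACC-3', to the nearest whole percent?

Scanning the sequence gives T=1, A=4, G=4, C=9.
G+C = 4 + 9 = 13 out of 18 bases
%GC = 13/18 × 100 = 72.22% ≈ 72%

72%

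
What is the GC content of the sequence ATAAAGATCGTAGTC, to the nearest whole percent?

33%

Scanning the sequence gives C=2, A=6, G=3, T=4.
G+C = 3 + 2 = 5 out of 15 bases
%GC = 5/15 × 100 = 33.33% ≈ 33%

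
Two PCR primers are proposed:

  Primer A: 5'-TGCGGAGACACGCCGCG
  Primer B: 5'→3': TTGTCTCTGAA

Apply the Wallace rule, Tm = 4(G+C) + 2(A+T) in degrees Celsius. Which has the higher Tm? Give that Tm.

Primer A, 60°C

Primer A: A+T=4, G+C=13 → Tm = 2(4)+4(13) = 60°C
Primer B: A+T=7, G+C=4 → Tm = 2(7)+4(4) = 30°C
60°C vs 30°C → primer A is higher.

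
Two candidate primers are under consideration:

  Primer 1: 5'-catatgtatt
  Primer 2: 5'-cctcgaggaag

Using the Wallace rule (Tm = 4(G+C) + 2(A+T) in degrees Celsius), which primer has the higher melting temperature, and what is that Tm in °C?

Primer 1: A+T=8, G+C=2 → Tm = 2(8)+4(2) = 24°C
Primer 2: A+T=4, G+C=7 → Tm = 2(4)+4(7) = 36°C
24°C vs 36°C → primer 2 is higher.

Primer 2, 36°C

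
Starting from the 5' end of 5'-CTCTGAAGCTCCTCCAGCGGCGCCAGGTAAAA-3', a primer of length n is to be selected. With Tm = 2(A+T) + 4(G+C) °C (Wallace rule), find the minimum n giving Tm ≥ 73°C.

n = 22

First 21 bases: CTCTGAAGCTCCTCCAGCGGC → Tm = 70°C (< 73°C)
First 22 bases: CTCTGAAGCTCCTCCAGCGGCG → Tm = 74°C (≥ 73°C)
Since every base adds ≥2°C, Tm only increases with n, so the threshold is first crossed at n = 22.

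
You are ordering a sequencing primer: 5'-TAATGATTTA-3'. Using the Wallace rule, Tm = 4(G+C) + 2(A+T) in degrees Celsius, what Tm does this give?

Counting bases: A=4, C=0, T=5, G=1
So N_AT = 9 and N_GC = 1.
Tm = 4·1 + 2·9 = 4 + 18 = 22°C

22°C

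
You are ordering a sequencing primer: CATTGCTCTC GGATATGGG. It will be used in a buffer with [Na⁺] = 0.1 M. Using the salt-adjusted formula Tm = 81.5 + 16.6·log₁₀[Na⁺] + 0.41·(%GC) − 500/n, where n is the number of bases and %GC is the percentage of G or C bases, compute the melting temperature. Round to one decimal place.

60.2°C

Length n = 19. Scanning the sequence gives T=6, G=6, A=3, C=4.
G+C = 10, so %GC = 10/19 × 100 = 52.632%
Salt term: 16.6 × (-1) = -16.6
GC term: 0.41 × 52.632 = 21.579; length term: −500/19 = −26.316
Tm = 81.5 + (-16.6) + 21.579 − 26.316 = 60.163 → 60.2°C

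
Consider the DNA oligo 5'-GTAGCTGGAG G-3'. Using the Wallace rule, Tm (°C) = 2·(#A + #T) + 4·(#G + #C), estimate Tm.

Scanning the sequence gives C=1, T=2, A=2, G=6.
A+T = 4, G+C = 7
Tm = 4·7 + 2·4 = 28 + 8 = 36°C

36°C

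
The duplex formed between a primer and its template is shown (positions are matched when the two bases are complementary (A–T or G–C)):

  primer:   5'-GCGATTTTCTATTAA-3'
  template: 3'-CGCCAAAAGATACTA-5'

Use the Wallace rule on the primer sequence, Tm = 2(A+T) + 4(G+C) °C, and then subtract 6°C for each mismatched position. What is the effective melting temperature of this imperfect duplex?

20°C

Primer base counts: A=4, T=7, G=2, C=2 → A+T=11, G+C=4
Perfect-match Tm = 2(11) + 4(4) = 22 + 16 = 38°C
Mismatches (positions where the bases are not complementary): 3 (at positions 4, 13, 15)
Effective Tm = 38 − 3×6 = 38 − 18 = 20°C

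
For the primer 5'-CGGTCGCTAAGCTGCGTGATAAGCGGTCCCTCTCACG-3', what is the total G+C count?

Base counts: C=12, T=8, A=6, G=11
G+C = 11 + 12 = 23

23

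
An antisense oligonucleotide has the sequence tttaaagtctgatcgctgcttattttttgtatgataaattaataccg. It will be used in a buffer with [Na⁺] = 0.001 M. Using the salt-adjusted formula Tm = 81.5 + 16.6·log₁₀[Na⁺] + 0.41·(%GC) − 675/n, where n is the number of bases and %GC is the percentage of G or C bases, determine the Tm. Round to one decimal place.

Length n = 47. C=6, G=7, A=13, T=21
G+C = 13, so %GC = 13/47 × 100 = 27.66%
Salt term: 16.6 × (-3) = -49.8
GC term: 0.41 × 27.66 = 11.341; length term: −675/47 = −14.362
Tm = 81.5 + (-49.8) + 11.341 − 14.362 = 28.679 → 28.7°C

28.7°C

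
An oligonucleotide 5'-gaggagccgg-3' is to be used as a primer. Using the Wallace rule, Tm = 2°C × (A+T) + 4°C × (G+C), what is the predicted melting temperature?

T=0, C=2, A=2, G=6
A+T = 2, G+C = 8
Tm = 4·8 + 2·2 = 32 + 4 = 36°C

36°C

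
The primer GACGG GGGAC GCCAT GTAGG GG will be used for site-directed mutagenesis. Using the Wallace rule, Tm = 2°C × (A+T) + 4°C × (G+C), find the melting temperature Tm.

76°C

Base counts: A=4, C=4, G=12, T=2
So N_AT = 6 and N_GC = 16.
Tm = 4·16 + 2·6 = 64 + 12 = 76°C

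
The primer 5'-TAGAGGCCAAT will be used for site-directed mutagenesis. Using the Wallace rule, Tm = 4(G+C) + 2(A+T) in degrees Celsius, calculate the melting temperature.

32°C

Base counts: A=4, C=2, G=3, T=2
A+T = 6, G+C = 5
Tm = 2×6 + 4×5 = 32°C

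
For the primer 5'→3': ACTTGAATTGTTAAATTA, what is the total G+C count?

C=1, T=8, G=2, A=7
G+C = 2 + 1 = 3

3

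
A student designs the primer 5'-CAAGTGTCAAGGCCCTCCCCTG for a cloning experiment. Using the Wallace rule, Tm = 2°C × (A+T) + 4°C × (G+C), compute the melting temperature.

72°C

T=4, A=4, C=9, G=5
A+T = 8, G+C = 14
Tm = 2(8) + 4(14) = 16 + 56 = 72°C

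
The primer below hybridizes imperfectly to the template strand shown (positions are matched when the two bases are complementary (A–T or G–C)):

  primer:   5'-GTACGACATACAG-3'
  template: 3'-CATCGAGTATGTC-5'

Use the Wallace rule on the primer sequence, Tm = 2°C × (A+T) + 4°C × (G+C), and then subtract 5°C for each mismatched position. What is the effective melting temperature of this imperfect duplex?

Primer base counts: A=5, T=2, G=3, C=3 → A+T=7, G+C=6
Perfect-match Tm = 2(7) + 4(6) = 14 + 24 = 38°C
Mismatches (positions where the bases are not complementary): 3 (at positions 4, 5, 6)
Effective Tm = 38 − 3×5 = 38 − 15 = 23°C

23°C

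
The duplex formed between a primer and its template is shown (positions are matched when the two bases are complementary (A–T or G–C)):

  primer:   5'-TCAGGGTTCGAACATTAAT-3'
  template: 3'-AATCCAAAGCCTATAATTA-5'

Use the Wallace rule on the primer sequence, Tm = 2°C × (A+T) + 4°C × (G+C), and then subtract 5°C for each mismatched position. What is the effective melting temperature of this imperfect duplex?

32°C

Primer base counts: A=6, T=6, G=4, C=3 → A+T=12, G+C=7
Perfect-match Tm = 2(12) + 4(7) = 24 + 28 = 52°C
Mismatches (positions where the bases are not complementary): 4 (at positions 2, 6, 11, 13)
Effective Tm = 52 − 4×5 = 52 − 20 = 32°C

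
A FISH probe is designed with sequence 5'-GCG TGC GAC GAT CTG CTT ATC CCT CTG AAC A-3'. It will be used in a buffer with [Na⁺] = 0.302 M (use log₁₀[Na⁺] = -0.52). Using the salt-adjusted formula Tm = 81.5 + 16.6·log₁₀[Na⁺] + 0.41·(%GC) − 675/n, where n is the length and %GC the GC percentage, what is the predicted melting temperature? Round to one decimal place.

Length n = 31. Scanning the sequence gives A=6, C=10, T=8, G=7.
G+C = 17, so %GC = 17/31 × 100 = 54.839%
Salt term: 16.6 × (-0.52) = -8.632
GC term: 0.41 × 54.839 = 22.484; length term: −675/31 = −21.774
Tm = 81.5 + (-8.632) + 22.484 − 21.774 = 73.578 → 73.6°C

73.6°C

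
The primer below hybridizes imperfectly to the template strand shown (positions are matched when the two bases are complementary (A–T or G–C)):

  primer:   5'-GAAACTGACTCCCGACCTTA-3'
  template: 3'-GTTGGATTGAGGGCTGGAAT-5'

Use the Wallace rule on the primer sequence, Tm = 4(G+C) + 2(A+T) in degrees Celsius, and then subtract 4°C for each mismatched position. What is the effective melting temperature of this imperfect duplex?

Primer base counts: A=6, T=4, G=3, C=7 → A+T=10, G+C=10
Perfect-match Tm = 2(10) + 4(10) = 20 + 40 = 60°C
Mismatches (positions where the bases are not complementary): 3 (at positions 1, 4, 7)
Effective Tm = 60 − 3×4 = 60 − 12 = 48°C

48°C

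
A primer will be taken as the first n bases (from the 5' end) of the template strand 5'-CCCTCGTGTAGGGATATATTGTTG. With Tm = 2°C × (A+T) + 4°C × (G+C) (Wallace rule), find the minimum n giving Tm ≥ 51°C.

n = 17

First 16 bases: CCCTCGTGTAGGGATA → Tm = 50°C (< 51°C)
First 17 bases: CCCTCGTGTAGGGATAT → Tm = 52°C (≥ 51°C)
Since every base adds ≥2°C, Tm only increases with n, so the threshold is first crossed at n = 17.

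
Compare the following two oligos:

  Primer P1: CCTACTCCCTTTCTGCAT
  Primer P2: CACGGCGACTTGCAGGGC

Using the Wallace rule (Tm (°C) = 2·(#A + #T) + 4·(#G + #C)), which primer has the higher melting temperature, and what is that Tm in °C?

Primer P2, 62°C

Primer P1: A+T=9, G+C=9 → Tm = 2(9)+4(9) = 54°C
Primer P2: A+T=5, G+C=13 → Tm = 2(5)+4(13) = 62°C
54°C vs 62°C → primer P2 is higher.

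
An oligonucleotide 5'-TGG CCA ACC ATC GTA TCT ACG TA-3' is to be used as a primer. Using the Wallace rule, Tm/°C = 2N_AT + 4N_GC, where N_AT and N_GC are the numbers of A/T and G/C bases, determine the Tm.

68°C

Scanning the sequence gives C=7, G=4, T=6, A=6.
A+T = 12, G+C = 11
Tm = 4·11 + 2·12 = 44 + 24 = 68°C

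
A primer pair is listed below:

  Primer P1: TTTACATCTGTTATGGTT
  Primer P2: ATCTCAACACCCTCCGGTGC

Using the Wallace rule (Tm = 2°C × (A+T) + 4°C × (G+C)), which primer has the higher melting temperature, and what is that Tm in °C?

Primer P2, 64°C

Primer P1: A+T=13, G+C=5 → Tm = 2(13)+4(5) = 46°C
Primer P2: A+T=8, G+C=12 → Tm = 2(8)+4(12) = 64°C
46°C vs 64°C → primer P2 is higher.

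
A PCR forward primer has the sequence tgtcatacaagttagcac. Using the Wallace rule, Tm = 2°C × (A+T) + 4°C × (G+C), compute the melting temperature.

50°C

A=6, C=4, T=5, G=3
A+T = 11, G+C = 7
Tm = 2(11) + 4(7) = 22 + 28 = 50°C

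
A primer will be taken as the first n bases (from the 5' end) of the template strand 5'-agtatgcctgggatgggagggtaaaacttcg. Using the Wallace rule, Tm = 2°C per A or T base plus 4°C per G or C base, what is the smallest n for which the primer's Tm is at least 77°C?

n = 26

First 25 bases: AGTATGCCTGGGATGGGAGGGTAAA → Tm = 76°C (< 77°C)
First 26 bases: AGTATGCCTGGGATGGGAGGGTAAAA → Tm = 78°C (≥ 77°C)
Each additional base adds 2°C (A/T) or 4°C (G/C), so Tm is non-decreasing in n; n = 26 is the first length to reach 77°C.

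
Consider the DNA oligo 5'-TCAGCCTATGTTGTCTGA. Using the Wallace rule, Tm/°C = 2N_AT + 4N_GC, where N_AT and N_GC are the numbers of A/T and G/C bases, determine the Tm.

52°C

Base counts: A=3, G=4, T=7, C=4
A+T = 10, G+C = 8
Tm = 2(10) + 4(8) = 20 + 32 = 52°C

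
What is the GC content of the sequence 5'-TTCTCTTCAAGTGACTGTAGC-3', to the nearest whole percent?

43%

Base counts: T=8, A=4, G=4, C=5
G+C = 4 + 5 = 9 out of 21 bases
%GC = 9/21 × 100 = 42.86% ≈ 43%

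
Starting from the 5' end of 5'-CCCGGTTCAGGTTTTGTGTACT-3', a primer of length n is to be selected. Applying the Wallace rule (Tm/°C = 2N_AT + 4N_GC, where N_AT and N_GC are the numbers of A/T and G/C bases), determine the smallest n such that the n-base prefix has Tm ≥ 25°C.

n = 8

First 7 bases: CCCGGTT → Tm = 24°C (< 25°C)
First 8 bases: CCCGGTTC → Tm = 28°C (≥ 25°C)
Each additional base adds 2°C (A/T) or 4°C (G/C), so Tm is non-decreasing in n; n = 8 is the first length to reach 25°C.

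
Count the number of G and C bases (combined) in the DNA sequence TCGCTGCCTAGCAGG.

10

Base counts: A=2, T=3, G=5, C=5
G+C = 5 + 5 = 10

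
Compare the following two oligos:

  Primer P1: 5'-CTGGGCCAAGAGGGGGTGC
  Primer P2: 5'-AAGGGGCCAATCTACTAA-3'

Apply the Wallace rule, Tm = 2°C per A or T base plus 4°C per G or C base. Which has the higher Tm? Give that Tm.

Primer P1: A+T=5, G+C=14 → Tm = 2(5)+4(14) = 66°C
Primer P2: A+T=10, G+C=8 → Tm = 2(10)+4(8) = 52°C
66°C vs 52°C → primer P1 is higher.

Primer P1, 66°C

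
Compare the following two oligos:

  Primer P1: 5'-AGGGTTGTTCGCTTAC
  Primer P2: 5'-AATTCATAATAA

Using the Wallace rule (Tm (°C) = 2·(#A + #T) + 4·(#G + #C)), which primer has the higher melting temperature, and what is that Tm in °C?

Primer P1: A+T=8, G+C=8 → Tm = 2(8)+4(8) = 48°C
Primer P2: A+T=11, G+C=1 → Tm = 2(11)+4(1) = 26°C
48°C vs 26°C → primer P1 is higher.

Primer P1, 48°C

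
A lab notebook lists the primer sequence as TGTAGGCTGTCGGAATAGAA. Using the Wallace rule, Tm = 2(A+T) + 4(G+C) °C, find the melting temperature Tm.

Counting bases: C=2, G=7, A=6, T=5
So N_AT = 11 and N_GC = 9.
Tm = 2(11) + 4(9) = 22 + 36 = 58°C

58°C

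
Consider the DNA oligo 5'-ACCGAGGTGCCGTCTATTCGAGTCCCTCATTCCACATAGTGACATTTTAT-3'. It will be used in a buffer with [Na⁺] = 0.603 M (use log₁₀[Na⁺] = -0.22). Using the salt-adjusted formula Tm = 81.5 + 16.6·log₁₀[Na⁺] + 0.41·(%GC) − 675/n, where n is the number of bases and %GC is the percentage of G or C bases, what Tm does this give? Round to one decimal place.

Length n = 50. Counting bases: G=9, C=14, T=16, A=11
G+C = 23, so %GC = 23/50 × 100 = 46%
Salt term: 16.6 × (-0.22) = -3.652
GC term: 0.41 × 46 = 18.86; length term: −675/50 = −13.5
Tm = 81.5 + (-3.652) + 18.86 − 13.5 = 83.208 → 83.2°C

83.2°C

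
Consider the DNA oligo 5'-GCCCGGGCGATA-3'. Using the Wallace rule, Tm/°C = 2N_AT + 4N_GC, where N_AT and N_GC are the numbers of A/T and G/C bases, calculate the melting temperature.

42°C

Counting bases: C=4, G=5, A=2, T=1
AT pairs contribute 3, GC pairs contribute 9.
Tm = 2×3 + 4×9 = 42°C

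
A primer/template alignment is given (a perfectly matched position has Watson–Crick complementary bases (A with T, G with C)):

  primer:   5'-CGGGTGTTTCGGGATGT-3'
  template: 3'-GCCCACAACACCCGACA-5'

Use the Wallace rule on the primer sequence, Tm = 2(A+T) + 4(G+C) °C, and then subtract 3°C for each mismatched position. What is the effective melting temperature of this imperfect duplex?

Primer base counts: A=1, T=6, G=8, C=2 → A+T=7, G+C=10
Perfect-match Tm = 2(7) + 4(10) = 14 + 40 = 54°C
Mismatches (positions where the bases are not complementary): 3 (at positions 9, 10, 14)
Effective Tm = 54 − 3×3 = 54 − 9 = 45°C

45°C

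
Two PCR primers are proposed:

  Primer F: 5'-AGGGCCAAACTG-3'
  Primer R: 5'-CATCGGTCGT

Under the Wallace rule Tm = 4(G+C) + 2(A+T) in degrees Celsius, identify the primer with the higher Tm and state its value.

Primer F, 38°C

Primer F: A+T=5, G+C=7 → Tm = 2(5)+4(7) = 38°C
Primer R: A+T=4, G+C=6 → Tm = 2(4)+4(6) = 32°C
38°C vs 32°C → primer F is higher.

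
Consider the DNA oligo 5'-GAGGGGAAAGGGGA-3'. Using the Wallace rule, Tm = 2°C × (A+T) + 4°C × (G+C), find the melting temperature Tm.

G=9, C=0, T=0, A=5
AT pairs contribute 5, GC pairs contribute 9.
Tm = 2×5 + 4×9 = 46°C

46°C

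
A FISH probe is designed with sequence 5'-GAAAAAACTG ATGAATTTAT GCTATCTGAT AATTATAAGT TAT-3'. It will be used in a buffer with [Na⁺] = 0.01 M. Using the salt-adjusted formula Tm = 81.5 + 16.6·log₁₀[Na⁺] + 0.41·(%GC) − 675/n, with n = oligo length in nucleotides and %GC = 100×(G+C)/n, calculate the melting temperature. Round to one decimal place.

41.2°C

Length n = 43. Scanning the sequence gives A=18, T=16, C=3, G=6.
G+C = 9, so %GC = 9/43 × 100 = 20.93%
Salt term: 16.6 × (-2) = -33.2
GC term: 0.41 × 20.93 = 8.581; length term: −675/43 = −15.698
Tm = 81.5 + (-33.2) + 8.581 − 15.698 = 41.183 → 41.2°C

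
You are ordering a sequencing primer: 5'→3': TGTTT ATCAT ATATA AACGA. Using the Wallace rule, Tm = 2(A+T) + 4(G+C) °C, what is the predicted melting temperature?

T=8, A=8, G=2, C=2
A+T = 16, G+C = 4
Tm = 2×16 + 4×4 = 48°C

48°C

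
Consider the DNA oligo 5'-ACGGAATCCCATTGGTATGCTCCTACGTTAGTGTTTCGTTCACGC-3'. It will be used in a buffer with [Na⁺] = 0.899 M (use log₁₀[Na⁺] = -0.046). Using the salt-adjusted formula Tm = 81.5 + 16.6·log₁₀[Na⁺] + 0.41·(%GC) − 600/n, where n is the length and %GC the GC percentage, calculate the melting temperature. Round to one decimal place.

Length n = 45. T=15, G=10, A=8, C=12
G+C = 22, so %GC = 22/45 × 100 = 48.889%
Salt term: 16.6 × (-0.046) = -0.764
GC term: 0.41 × 48.889 = 20.044; length term: −600/45 = −13.333
Tm = 81.5 + (-0.764) + 20.044 − 13.333 = 87.447 → 87.4°C

87.4°C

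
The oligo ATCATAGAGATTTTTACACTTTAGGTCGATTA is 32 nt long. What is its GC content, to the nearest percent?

Counting bases: C=4, G=5, T=13, A=10
G+C = 5 + 4 = 9 out of 32 bases
%GC = 9/32 × 100 = 28.12% ≈ 28%

28%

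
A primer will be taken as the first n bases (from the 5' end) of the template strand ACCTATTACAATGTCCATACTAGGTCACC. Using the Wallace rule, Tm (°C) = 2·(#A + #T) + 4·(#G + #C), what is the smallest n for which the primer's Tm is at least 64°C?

n = 24

First 23 bases: ACCTATTACAATGTCCATACTAG → Tm = 62°C (< 64°C)
First 24 bases: ACCTATTACAATGTCCATACTAGG → Tm = 66°C (≥ 64°C)
Each additional base adds 2°C (A/T) or 4°C (G/C), so Tm is non-decreasing in n; n = 24 is the first length to reach 64°C.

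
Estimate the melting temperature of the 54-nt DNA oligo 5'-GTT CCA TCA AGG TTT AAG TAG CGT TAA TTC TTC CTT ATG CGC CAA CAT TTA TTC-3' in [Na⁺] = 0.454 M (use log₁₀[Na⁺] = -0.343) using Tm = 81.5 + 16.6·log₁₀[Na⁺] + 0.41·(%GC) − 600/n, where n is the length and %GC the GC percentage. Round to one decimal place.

79.9°C

Length n = 54. T=21, A=13, G=8, C=12
G+C = 20, so %GC = 20/54 × 100 = 37.037%
Salt term: 16.6 × (-0.343) = -5.694
GC term: 0.41 × 37.037 = 15.185; length term: −600/54 = −11.111
Tm = 81.5 + (-5.694) + 15.185 − 11.111 = 79.88 → 79.9°C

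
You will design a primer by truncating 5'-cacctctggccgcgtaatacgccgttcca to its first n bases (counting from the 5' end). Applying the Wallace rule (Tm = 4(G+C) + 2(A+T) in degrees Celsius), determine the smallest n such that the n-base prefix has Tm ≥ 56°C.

n = 17

First 16 bases: CACCTCTGGCCGCGTA → Tm = 54°C (< 56°C)
First 17 bases: CACCTCTGGCCGCGTAA → Tm = 56°C (≥ 56°C)
Each additional base adds 2°C (A/T) or 4°C (G/C), so Tm is non-decreasing in n; n = 17 is the first length to reach 56°C.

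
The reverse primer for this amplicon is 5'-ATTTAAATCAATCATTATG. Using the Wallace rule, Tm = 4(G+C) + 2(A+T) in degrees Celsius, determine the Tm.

C=2, T=8, G=1, A=8
AT pairs contribute 16, GC pairs contribute 3.
Tm = 2×16 + 4×3 = 44°C

44°C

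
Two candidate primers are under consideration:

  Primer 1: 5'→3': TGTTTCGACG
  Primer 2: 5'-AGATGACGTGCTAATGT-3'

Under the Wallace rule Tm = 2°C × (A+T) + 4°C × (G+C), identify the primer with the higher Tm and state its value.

Primer 1: A+T=5, G+C=5 → Tm = 2(5)+4(5) = 30°C
Primer 2: A+T=10, G+C=7 → Tm = 2(10)+4(7) = 48°C
30°C vs 48°C → primer 2 is higher.

Primer 2, 48°C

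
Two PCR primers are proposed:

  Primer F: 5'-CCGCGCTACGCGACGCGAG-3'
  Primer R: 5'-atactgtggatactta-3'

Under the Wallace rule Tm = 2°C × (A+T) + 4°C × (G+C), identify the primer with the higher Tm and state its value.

Primer F, 68°C

Primer F: A+T=4, G+C=15 → Tm = 2(4)+4(15) = 68°C
Primer R: A+T=11, G+C=5 → Tm = 2(11)+4(5) = 42°C
68°C vs 42°C → primer F is higher.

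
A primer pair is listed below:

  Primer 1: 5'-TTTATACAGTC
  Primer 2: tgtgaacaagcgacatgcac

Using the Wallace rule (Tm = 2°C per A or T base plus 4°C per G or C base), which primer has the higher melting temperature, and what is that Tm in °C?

Primer 2, 60°C

Primer 1: A+T=8, G+C=3 → Tm = 2(8)+4(3) = 28°C
Primer 2: A+T=10, G+C=10 → Tm = 2(10)+4(10) = 60°C
28°C vs 60°C → primer 2 is higher.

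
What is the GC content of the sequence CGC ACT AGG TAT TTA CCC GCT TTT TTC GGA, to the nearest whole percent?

Scanning the sequence gives C=8, A=5, G=6, T=11.
G+C = 6 + 8 = 14 out of 30 bases
%GC = 14/30 × 100 = 46.67% ≈ 47%

47%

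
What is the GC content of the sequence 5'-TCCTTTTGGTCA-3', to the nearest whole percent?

42%

Scanning the sequence gives A=1, C=3, T=6, G=2.
G+C = 2 + 3 = 5 out of 12 bases
%GC = 5/12 × 100 = 41.67% ≈ 42%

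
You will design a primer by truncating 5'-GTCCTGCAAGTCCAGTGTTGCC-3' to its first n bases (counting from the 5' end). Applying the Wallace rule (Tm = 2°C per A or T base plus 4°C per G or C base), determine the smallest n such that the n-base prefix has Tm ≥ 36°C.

First 11 bases: GTCCTGCAAGT → Tm = 34°C (< 36°C)
First 12 bases: GTCCTGCAAGTC → Tm = 38°C (≥ 36°C)
Since every base adds ≥2°C, Tm only increases with n, so the threshold is first crossed at n = 12.

n = 12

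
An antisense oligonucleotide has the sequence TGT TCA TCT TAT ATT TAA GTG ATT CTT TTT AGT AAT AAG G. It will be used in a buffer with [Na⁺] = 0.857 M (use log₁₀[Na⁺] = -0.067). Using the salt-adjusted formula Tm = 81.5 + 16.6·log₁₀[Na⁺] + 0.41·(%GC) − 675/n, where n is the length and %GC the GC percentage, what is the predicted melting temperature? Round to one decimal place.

72.7°C

Length n = 40. A=11, G=6, C=3, T=20
G+C = 9, so %GC = 9/40 × 100 = 22.5%
Salt term: 16.6 × (-0.067) = -1.112
GC term: 0.41 × 22.5 = 9.225; length term: −675/40 = −16.875
Tm = 81.5 + (-1.112) + 9.225 − 16.875 = 72.738 → 72.7°C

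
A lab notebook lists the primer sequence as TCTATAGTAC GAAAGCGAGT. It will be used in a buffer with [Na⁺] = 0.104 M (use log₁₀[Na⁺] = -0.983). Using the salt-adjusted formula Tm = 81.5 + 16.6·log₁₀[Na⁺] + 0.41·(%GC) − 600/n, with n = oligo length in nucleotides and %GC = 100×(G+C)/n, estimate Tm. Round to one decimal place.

51.6°C

Length n = 20. T=5, A=7, C=3, G=5
G+C = 8, so %GC = 8/20 × 100 = 40%
Salt term: 16.6 × (-0.983) = -16.318
GC term: 0.41 × 40 = 16.4; length term: −600/20 = −30
Tm = 81.5 + (-16.318) + 16.4 − 30 = 51.582 → 51.6°C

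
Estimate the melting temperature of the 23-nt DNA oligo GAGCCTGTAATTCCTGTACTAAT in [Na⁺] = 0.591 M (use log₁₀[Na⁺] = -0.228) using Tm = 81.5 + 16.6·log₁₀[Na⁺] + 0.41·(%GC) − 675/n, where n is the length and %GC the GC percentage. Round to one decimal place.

64.4°C

Length n = 23. C=5, A=6, T=8, G=4
G+C = 9, so %GC = 9/23 × 100 = 39.13%
Salt term: 16.6 × (-0.228) = -3.785
GC term: 0.41 × 39.13 = 16.043; length term: −675/23 = −29.348
Tm = 81.5 + (-3.785) + 16.043 − 29.348 = 64.41 → 64.4°C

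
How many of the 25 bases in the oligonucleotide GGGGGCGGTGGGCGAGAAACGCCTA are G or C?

18

Counting bases: T=2, A=5, C=5, G=13
G+C = 13 + 5 = 18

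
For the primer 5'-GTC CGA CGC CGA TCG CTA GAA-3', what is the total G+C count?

13

Counting bases: T=3, C=7, A=5, G=6
G+C = 6 + 7 = 13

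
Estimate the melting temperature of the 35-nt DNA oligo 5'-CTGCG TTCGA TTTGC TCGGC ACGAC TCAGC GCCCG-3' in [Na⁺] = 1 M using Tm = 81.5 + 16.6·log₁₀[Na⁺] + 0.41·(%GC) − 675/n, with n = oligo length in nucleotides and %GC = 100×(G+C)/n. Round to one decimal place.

Length n = 35. Scanning the sequence gives C=13, G=10, A=4, T=8.
G+C = 23, so %GC = 23/35 × 100 = 65.714%
Salt term: 16.6 × (0) = 0
GC term: 0.41 × 65.714 = 26.943; length term: −675/35 = −19.286
Tm = 81.5 + (0) + 26.943 − 19.286 = 89.157 → 89.2°C

89.2°C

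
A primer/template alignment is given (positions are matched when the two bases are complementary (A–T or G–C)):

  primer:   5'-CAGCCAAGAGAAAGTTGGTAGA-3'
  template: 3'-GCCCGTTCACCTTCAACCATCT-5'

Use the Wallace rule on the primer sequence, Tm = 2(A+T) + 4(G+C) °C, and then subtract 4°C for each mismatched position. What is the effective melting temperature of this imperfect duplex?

Primer base counts: A=9, T=3, G=7, C=3 → A+T=12, G+C=10
Perfect-match Tm = 2(12) + 4(10) = 24 + 40 = 64°C
Mismatches (positions where the bases are not complementary): 4 (at positions 2, 4, 9, 11)
Effective Tm = 64 − 4×4 = 64 − 16 = 48°C

48°C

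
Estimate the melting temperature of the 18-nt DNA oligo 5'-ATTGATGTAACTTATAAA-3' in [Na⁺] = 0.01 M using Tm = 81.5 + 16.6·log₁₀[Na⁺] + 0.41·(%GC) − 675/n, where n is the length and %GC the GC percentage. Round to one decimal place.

Length n = 18. Scanning the sequence gives T=7, C=1, A=8, G=2.
G+C = 3, so %GC = 3/18 × 100 = 16.667%
Salt term: 16.6 × (-2) = -33.2
GC term: 0.41 × 16.667 = 6.833; length term: −675/18 = −37.5
Tm = 81.5 + (-33.2) + 6.833 − 37.5 = 17.633 → 17.6°C

17.6°C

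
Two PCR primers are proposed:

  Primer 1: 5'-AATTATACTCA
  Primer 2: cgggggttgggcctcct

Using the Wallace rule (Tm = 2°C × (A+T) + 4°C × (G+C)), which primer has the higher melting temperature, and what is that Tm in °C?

Primer 1: A+T=9, G+C=2 → Tm = 2(9)+4(2) = 26°C
Primer 2: A+T=4, G+C=13 → Tm = 2(4)+4(13) = 60°C
26°C vs 60°C → primer 2 is higher.

Primer 2, 60°C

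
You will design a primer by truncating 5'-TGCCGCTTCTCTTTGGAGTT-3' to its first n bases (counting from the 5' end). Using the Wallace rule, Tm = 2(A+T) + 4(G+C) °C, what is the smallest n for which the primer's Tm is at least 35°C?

First 10 bases: TGCCGCTTCT → Tm = 32°C (< 35°C)
First 11 bases: TGCCGCTTCTC → Tm = 36°C (≥ 35°C)
Since every base adds ≥2°C, Tm only increases with n, so the threshold is first crossed at n = 11.

n = 11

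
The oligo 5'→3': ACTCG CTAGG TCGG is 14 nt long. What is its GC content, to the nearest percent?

64%

Base counts: A=2, C=4, G=5, T=3
G+C = 5 + 4 = 9 out of 14 bases
%GC = 9/14 × 100 = 64.29% ≈ 64%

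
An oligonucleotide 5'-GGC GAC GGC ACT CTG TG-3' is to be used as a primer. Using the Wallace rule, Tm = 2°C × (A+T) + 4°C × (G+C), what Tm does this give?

58°C

Scanning the sequence gives A=2, T=3, C=5, G=7.
AT pairs contribute 5, GC pairs contribute 12.
Tm = 2×5 + 4×12 = 58°C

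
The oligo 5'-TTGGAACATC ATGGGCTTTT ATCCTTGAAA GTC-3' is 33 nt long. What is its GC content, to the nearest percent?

Base counts: A=8, T=12, G=7, C=6
G+C = 7 + 6 = 13 out of 33 bases
%GC = 13/33 × 100 = 39.39% ≈ 39%

39%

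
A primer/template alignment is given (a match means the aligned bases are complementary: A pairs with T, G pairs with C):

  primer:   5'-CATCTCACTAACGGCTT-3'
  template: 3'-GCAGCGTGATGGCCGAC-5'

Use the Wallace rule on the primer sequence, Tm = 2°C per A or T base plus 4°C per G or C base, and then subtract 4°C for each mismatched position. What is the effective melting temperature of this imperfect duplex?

34°C

Primer base counts: A=4, T=5, G=2, C=6 → A+T=9, G+C=8
Perfect-match Tm = 2(9) + 4(8) = 18 + 32 = 50°C
Mismatches (positions where the bases are not complementary): 4 (at positions 2, 5, 11, 17)
Effective Tm = 50 − 4×4 = 50 − 16 = 34°C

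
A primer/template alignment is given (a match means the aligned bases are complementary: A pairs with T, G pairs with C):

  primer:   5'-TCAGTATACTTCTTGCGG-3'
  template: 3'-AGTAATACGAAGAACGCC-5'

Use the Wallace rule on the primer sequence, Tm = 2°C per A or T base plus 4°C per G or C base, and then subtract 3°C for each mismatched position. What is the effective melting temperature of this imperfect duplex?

46°C

Primer base counts: A=3, T=7, G=4, C=4 → A+T=10, G+C=8
Perfect-match Tm = 2(10) + 4(8) = 20 + 32 = 52°C
Mismatches (positions where the bases are not complementary): 2 (at positions 4, 8)
Effective Tm = 52 − 2×3 = 52 − 6 = 46°C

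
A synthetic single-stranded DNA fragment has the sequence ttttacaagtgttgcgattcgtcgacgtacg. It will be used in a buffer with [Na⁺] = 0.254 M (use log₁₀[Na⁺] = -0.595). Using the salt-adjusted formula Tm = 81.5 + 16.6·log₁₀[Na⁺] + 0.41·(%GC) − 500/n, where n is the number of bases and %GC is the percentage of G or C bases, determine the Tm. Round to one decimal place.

Length n = 31. Base counts: G=8, C=6, A=6, T=11
G+C = 14, so %GC = 14/31 × 100 = 45.161%
Salt term: 16.6 × (-0.595) = -9.877
GC term: 0.41 × 45.161 = 18.516; length term: −500/31 = −16.129
Tm = 81.5 + (-9.877) + 18.516 − 16.129 = 74.01 → 74.0°C

74.0°C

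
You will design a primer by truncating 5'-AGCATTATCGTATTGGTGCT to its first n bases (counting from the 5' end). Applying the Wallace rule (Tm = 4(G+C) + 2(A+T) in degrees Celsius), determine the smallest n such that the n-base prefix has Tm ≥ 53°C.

n = 19

First 18 bases: AGCATTATCGTATTGGTG → Tm = 50°C (< 53°C)
First 19 bases: AGCATTATCGTATTGGTGC → Tm = 54°C (≥ 53°C)
Since every base adds ≥2°C, Tm only increases with n, so the threshold is first crossed at n = 19.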